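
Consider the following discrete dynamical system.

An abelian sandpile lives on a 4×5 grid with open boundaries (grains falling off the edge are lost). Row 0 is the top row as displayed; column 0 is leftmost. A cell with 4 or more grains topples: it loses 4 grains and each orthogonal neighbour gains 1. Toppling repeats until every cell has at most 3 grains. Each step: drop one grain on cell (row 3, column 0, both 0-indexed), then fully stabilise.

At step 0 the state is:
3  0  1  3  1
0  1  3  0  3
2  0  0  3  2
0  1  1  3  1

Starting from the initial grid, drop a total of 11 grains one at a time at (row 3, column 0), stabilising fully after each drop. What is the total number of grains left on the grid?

31

gen 0: 3  0  1  3  1
0  1  3  0  3
2  0  0  3  2
0  1  1  3  1
gen 1: 3  0  1  3  1
0  1  3  0  3
2  0  0  3  2
1  1  1  3  1
gen 2: 3  0  1  3  1
0  1  3  0  3
2  0  0  3  2
2  1  1  3  1
gen 3: 3  0  1  3  1
0  1  3  0  3
2  0  0  3  2
3  1  1  3  1
gen 4: 3  0  1  3  1
0  1  3  0  3
3  0  0  3  2
0  2  1  3  1
gen 5: 3  0  1  3  1
0  1  3  0  3
3  0  0  3  2
1  2  1  3  1
gen 6: 3  0  1  3  1
0  1  3  0  3
3  0  0  3  2
2  2  1  3  1
gen 7: 3  0  1  3  1
0  1  3  0  3
3  0  0  3  2
3  2  1  3  1
gen 8: 3  0  1  3  1
1  1  3  0  3
0  1  0  3  2
1  3  1  3  1
gen 9: 3  0  1  3  1
1  1  3  0  3
0  1  0  3  2
2  3  1  3  1
gen 10: 3  0  1  3  1
1  1  3  0  3
0  1  0  3  2
3  3  1  3  1
gen 11: 3  0  1  3  1
1  1  3  0  3
1  2  0  3  2
1  0  2  3  1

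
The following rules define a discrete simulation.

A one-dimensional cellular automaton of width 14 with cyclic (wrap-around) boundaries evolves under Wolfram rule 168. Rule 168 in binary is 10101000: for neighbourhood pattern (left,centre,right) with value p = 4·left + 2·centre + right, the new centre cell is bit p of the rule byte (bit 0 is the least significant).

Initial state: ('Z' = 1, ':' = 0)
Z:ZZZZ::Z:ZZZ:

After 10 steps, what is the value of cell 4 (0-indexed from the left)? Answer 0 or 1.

0) Z:ZZZZ::Z:ZZZ:
1) :ZZZZ::::ZZZ:Z
2) ZZZZ:::::ZZ:Z:
3) ZZZ::::::Z:Z:Z
4) ZZ::::::::Z:ZZ
5) Z::::::::::ZZZ
6) :::::::::::ZZZ
7) :::::::::::ZZ:
8) :::::::::::Z::
9) ::::::::::::::
10) ::::::::::::::

0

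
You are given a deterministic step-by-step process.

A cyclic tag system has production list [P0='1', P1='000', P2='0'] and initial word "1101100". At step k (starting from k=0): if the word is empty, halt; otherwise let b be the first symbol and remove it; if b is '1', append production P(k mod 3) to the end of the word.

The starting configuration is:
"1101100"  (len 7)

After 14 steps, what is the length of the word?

[0] "1101100"  (len 7)
[1] "1011001"  (len 7)
[2] "011001000"  (len 9)
[3] "11001000"  (len 8)
[4] "10010001"  (len 8)
[5] "0010001000"  (len 10)
[6] "010001000"  (len 9)
[7] "10001000"  (len 8)
[8] "0001000000"  (len 10)
[9] "001000000"  (len 9)
[10] "01000000"  (len 8)
[11] "1000000"  (len 7)
[12] "0000000"  (len 7)
[13] "000000"  (len 6)
[14] "00000"  (len 5)

5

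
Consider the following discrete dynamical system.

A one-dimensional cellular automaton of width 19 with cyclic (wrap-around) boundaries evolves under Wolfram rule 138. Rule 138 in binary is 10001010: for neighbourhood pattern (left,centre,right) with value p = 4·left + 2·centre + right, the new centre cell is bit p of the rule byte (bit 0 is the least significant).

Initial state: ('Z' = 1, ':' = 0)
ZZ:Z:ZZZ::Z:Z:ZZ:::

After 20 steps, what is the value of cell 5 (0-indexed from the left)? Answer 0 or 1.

t=0: ZZ:Z:ZZZ::Z:Z:ZZ:::
t=1: Z::::ZZ::Z::::Z:::Z
t=2: ::::ZZ::Z::::Z:::ZZ
t=3: :::ZZ::Z::::Z:::ZZ:
t=4: ::ZZ::Z::::Z:::ZZ::
t=5: :ZZ::Z::::Z:::ZZ:::
t=6: ZZ::Z::::Z:::ZZ::::
t=7: Z::Z::::Z:::ZZ::::Z
t=8: ::Z::::Z:::ZZ::::ZZ
t=9: :Z::::Z:::ZZ::::ZZ:
t=10: Z::::Z:::ZZ::::ZZ::
t=11: ::::Z:::ZZ::::ZZ::Z
t=12: :::Z:::ZZ::::ZZ::Z:
t=13: ::Z:::ZZ::::ZZ::Z::
t=14: :Z:::ZZ::::ZZ::Z:::
t=15: Z:::ZZ::::ZZ::Z::::
t=16: :::ZZ::::ZZ::Z::::Z
t=17: ::ZZ::::ZZ::Z::::Z:
t=18: :ZZ::::ZZ::Z::::Z::
t=19: ZZ::::ZZ::Z::::Z:::
t=20: Z::::ZZ::Z::::Z:::Z

1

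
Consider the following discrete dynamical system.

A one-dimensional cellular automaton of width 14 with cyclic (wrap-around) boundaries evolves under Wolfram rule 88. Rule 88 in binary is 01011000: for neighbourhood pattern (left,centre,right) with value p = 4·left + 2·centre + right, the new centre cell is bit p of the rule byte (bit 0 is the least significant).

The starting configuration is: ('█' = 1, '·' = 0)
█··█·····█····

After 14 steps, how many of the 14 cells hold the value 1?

3

t=0: █··█·····█····
t=1: ·█··█·····█···
t=2: ··█··█·····█··
t=3: ···█··█·····█·
t=4: ····█··█·····█
t=5: █····█··█·····
t=6: ·█····█··█····
t=7: ··█····█··█···
t=8: ···█····█··█··
t=9: ····█····█··█·
t=10: ·····█····█··█
t=11: █·····█····█··
t=12: ·█·····█····█·
t=13: ··█·····█····█
t=14: █··█·····█····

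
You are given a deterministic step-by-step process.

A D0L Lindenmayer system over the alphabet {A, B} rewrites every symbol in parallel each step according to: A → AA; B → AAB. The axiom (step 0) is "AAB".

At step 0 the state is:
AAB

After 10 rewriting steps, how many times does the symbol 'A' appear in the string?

0) AAB
1) AAAAAAB
2) AAAAAAAAAAAAAAB
3) AAAAAAAAAAAAAAAAAAAAAAAAAAAAAAB
4) AAAAAAAAAAAAAAAAAAAAAAAAAAAAAAAAAAAAAAAAAAAAAAAAAAAAAAAAAAAAAAB
5) AAAAAAAAAAAAAAAAAAAAAAAAAAAAAAAAAAAAAAAAAAAAAAAAAAAAAAAAAA…AAAAAAAAAAAAAAAAAAAAAAAAAAAAAAAAAAAAAAAAAAAAAAAAAAAAAAAAAB  (len 127)
6) AAAAAAAAAAAAAAAAAAAAAAAAAAAAAAAAAAAAAAAAAAAAAAAAAAAAAAAAAA…AAAAAAAAAAAAAAAAAAAAAAAAAAAAAAAAAAAAAAAAAAAAAAAAAAAAAAAAAB  (len 255)
7) AAAAAAAAAAAAAAAAAAAAAAAAAAAAAAAAAAAAAAAAAAAAAAAAAAAAAAAAAA…AAAAAAAAAAAAAAAAAAAAAAAAAAAAAAAAAAAAAAAAAAAAAAAAAAAAAAAAAB  (len 511)
8) AAAAAAAAAAAAAAAAAAAAAAAAAAAAAAAAAAAAAAAAAAAAAAAAAAAAAAAAAA…AAAAAAAAAAAAAAAAAAAAAAAAAAAAAAAAAAAAAAAAAAAAAAAAAAAAAAAAAB  (len 1023)
9) AAAAAAAAAAAAAAAAAAAAAAAAAAAAAAAAAAAAAAAAAAAAAAAAAAAAAAAAAA…AAAAAAAAAAAAAAAAAAAAAAAAAAAAAAAAAAAAAAAAAAAAAAAAAAAAAAAAAB  (len 2047)
10) AAAAAAAAAAAAAAAAAAAAAAAAAAAAAAAAAAAAAAAAAAAAAAAAAAAAAAAAAA…AAAAAAAAAAAAAAAAAAAAAAAAAAAAAAAAAAAAAAAAAAAAAAAAAAAAAAAAAB  (len 4095)

4094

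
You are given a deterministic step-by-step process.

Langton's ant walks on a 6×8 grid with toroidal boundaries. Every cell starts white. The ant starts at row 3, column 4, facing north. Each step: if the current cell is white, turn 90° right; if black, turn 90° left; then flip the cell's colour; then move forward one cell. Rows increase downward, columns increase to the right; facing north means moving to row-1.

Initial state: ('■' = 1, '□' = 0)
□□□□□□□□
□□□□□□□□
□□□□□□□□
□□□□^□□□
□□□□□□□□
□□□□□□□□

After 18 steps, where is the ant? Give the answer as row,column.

gen 0: □□□□□□□□
□□□□□□□□
□□□□□□□□
□□□□^□□□
□□□□□□□□
□□□□□□□□
gen 1: □□□□□□□□
□□□□□□□□
□□□□□□□□
□□□□■>□□
□□□□□□□□
□□□□□□□□
gen 2: □□□□□□□□
□□□□□□□□
□□□□□□□□
□□□□■■□□
□□□□□v□□
□□□□□□□□
gen 3: □□□□□□□□
□□□□□□□□
□□□□□□□□
□□□□■■□□
□□□□<■□□
□□□□□□□□
gen 4: □□□□□□□□
□□□□□□□□
□□□□□□□□
□□□□^■□□
□□□□■■□□
□□□□□□□□
gen 5: □□□□□□□□
□□□□□□□□
□□□□□□□□
□□□<□■□□
□□□□■■□□
□□□□□□□□
gen 6: □□□□□□□□
□□□□□□□□
□□□^□□□□
□□□■□■□□
□□□□■■□□
□□□□□□□□
gen 7: □□□□□□□□
□□□□□□□□
□□□■>□□□
□□□■□■□□
□□□□■■□□
□□□□□□□□
gen 8: □□□□□□□□
□□□□□□□□
□□□■■□□□
□□□■v■□□
□□□□■■□□
□□□□□□□□
gen 9: □□□□□□□□
□□□□□□□□
□□□■■□□□
□□□<■■□□
□□□□■■□□
□□□□□□□□
gen 10: □□□□□□□□
□□□□□□□□
□□□■■□□□
□□□□■■□□
□□□v■■□□
□□□□□□□□
gen 11: □□□□□□□□
□□□□□□□□
□□□■■□□□
□□□□■■□□
□□<■■■□□
□□□□□□□□
gen 12: □□□□□□□□
□□□□□□□□
□□□■■□□□
□□^□■■□□
□□■■■■□□
□□□□□□□□
gen 13: □□□□□□□□
□□□□□□□□
□□□■■□□□
□□■>■■□□
□□■■■■□□
□□□□□□□□
gen 14: □□□□□□□□
□□□□□□□□
□□□■■□□□
□□■■■■□□
□□■v■■□□
□□□□□□□□
gen 15: □□□□□□□□
□□□□□□□□
□□□■■□□□
□□■■■■□□
□□■□>■□□
□□□□□□□□
gen 16: □□□□□□□□
□□□□□□□□
□□□■■□□□
□□■■^■□□
□□■□□■□□
□□□□□□□□
gen 17: □□□□□□□□
□□□□□□□□
□□□■■□□□
□□■<□■□□
□□■□□■□□
□□□□□□□□
gen 18: □□□□□□□□
□□□□□□□□
□□□■■□□□
□□■□□■□□
□□■v□■□□
□□□□□□□□

4,3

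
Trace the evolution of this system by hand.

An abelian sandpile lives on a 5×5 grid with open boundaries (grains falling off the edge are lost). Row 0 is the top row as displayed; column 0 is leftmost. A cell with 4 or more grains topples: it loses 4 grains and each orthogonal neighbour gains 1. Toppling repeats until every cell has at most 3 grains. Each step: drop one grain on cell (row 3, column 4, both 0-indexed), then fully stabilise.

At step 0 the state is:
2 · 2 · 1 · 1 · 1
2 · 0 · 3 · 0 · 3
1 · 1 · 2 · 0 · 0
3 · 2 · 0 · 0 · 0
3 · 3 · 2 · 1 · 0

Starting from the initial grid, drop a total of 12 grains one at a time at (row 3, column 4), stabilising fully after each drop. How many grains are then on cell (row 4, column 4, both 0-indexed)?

0) 2 · 2 · 1 · 1 · 1
2 · 0 · 3 · 0 · 3
1 · 1 · 2 · 0 · 0
3 · 2 · 0 · 0 · 0
3 · 3 · 2 · 1 · 0
1) 2 · 2 · 1 · 1 · 1
2 · 0 · 3 · 0 · 3
1 · 1 · 2 · 0 · 0
3 · 2 · 0 · 0 · 1
3 · 3 · 2 · 1 · 0
2) 2 · 2 · 1 · 1 · 1
2 · 0 · 3 · 0 · 3
1 · 1 · 2 · 0 · 0
3 · 2 · 0 · 0 · 2
3 · 3 · 2 · 1 · 0
3) 2 · 2 · 1 · 1 · 1
2 · 0 · 3 · 0 · 3
1 · 1 · 2 · 0 · 0
3 · 2 · 0 · 0 · 3
3 · 3 · 2 · 1 · 0
4) 2 · 2 · 1 · 1 · 1
2 · 0 · 3 · 0 · 3
1 · 1 · 2 · 0 · 1
3 · 2 · 0 · 1 · 0
3 · 3 · 2 · 1 · 1
5) 2 · 2 · 1 · 1 · 1
2 · 0 · 3 · 0 · 3
1 · 1 · 2 · 0 · 1
3 · 2 · 0 · 1 · 1
3 · 3 · 2 · 1 · 1
6) 2 · 2 · 1 · 1 · 1
2 · 0 · 3 · 0 · 3
1 · 1 · 2 · 0 · 1
3 · 2 · 0 · 1 · 2
3 · 3 · 2 · 1 · 1
7) 2 · 2 · 1 · 1 · 1
2 · 0 · 3 · 0 · 3
1 · 1 · 2 · 0 · 1
3 · 2 · 0 · 1 · 3
3 · 3 · 2 · 1 · 1
8) 2 · 2 · 1 · 1 · 1
2 · 0 · 3 · 0 · 3
1 · 1 · 2 · 0 · 2
3 · 2 · 0 · 2 · 0
3 · 3 · 2 · 1 · 2
9) 2 · 2 · 1 · 1 · 1
2 · 0 · 3 · 0 · 3
1 · 1 · 2 · 0 · 2
3 · 2 · 0 · 2 · 1
3 · 3 · 2 · 1 · 2
10) 2 · 2 · 1 · 1 · 1
2 · 0 · 3 · 0 · 3
1 · 1 · 2 · 0 · 2
3 · 2 · 0 · 2 · 2
3 · 3 · 2 · 1 · 2
11) 2 · 2 · 1 · 1 · 1
2 · 0 · 3 · 0 · 3
1 · 1 · 2 · 0 · 2
3 · 2 · 0 · 2 · 3
3 · 3 · 2 · 1 · 2
12) 2 · 2 · 1 · 1 · 1
2 · 0 · 3 · 0 · 3
1 · 1 · 2 · 0 · 3
3 · 2 · 0 · 3 · 0
3 · 3 · 2 · 1 · 3

3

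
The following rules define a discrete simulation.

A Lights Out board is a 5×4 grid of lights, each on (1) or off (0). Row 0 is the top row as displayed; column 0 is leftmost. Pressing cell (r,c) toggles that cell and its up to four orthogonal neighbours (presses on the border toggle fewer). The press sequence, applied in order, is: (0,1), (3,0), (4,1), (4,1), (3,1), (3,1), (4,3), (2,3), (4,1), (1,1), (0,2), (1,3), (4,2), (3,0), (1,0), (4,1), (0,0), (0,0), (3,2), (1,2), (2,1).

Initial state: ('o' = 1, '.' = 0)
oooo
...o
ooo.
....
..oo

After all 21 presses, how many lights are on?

9

t=0: oooo
...o
ooo.
....
..oo
t=1: ...o
.o.o
ooo.
....
..oo
t=2: ...o
.o.o
.oo.
oo..
o.oo
t=3: ...o
.o.o
.oo.
o...
.o.o
t=4: ...o
.o.o
.oo.
oo..
o.oo
t=5: ...o
.o.o
..o.
..o.
oooo
t=6: ...o
.o.o
.oo.
oo..
o.oo
t=7: ...o
.o.o
.oo.
oo.o
o...
t=8: ...o
.o..
.o.o
oo..
o...
t=9: ...o
.o..
.o.o
o...
.oo.
t=10: .o.o
o.o.
...o
o...
.oo.
t=11: ..o.
o...
...o
o...
.oo.
t=12: ..oo
o.oo
....
o...
.oo.
t=13: ..oo
o.oo
....
o.o.
...o
t=14: ..oo
o.oo
o...
.oo.
o..o
t=15: o.oo
.ooo
....
.oo.
o..o
t=16: o.oo
.ooo
....
..o.
.ooo
t=17: .ooo
oooo
....
..o.
.ooo
t=18: o.oo
.ooo
....
..o.
.ooo
t=19: o.oo
.ooo
..o.
.o.o
.o.o
t=20: o..o
....
....
.o.o
.o.o
t=21: o..o
.o..
ooo.
...o
.o.o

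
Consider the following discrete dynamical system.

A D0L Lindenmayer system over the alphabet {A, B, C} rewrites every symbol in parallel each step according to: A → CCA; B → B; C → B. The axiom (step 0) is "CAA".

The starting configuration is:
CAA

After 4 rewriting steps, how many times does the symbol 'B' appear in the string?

13

gen 0: CAA
gen 1: BCCACCA
gen 2: BBBCCABBCCA
gen 3: BBBBBCCABBBBCCA
gen 4: BBBBBBBCCABBBBBBCCA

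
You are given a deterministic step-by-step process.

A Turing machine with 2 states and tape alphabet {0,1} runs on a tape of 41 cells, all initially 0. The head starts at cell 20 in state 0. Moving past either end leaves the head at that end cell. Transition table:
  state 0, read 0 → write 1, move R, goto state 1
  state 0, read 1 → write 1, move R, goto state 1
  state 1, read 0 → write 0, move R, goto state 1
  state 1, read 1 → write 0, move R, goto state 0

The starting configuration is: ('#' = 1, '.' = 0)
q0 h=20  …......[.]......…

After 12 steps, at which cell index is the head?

[0] q0 h=20  …......[.]......…
[1] q1 h=21  ….....#[.]......…
[2] q1 h=22  …....#.[.]......…
[3] q1 h=23  …...#..[.]......…
[4] q1 h=24  …..#...[.]......…
[5] q1 h=25  ….#....[.]......…
[6] q1 h=26  …#.....[.]......…
[7] q1 h=27  …......[.]......…
[8] q1 h=28  …......[.]......…
[9] q1 h=29  …......[.]......…
[10] q1 h=30  …......[.]......…
[11] q1 h=31  …......[.]......…
[12] q1 h=32  …......[.]......…

32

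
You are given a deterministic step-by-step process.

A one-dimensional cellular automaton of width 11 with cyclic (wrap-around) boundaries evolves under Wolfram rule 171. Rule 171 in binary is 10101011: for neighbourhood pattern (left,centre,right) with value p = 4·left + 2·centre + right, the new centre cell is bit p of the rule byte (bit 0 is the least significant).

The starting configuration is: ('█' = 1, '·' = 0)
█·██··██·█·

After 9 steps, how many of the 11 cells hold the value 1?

0) █·██··██·█·
1) ·██··██·█·█
2) ██··██·█·█·
3) █··██·█·█·█
4) ··██·█·█·██
5) ·██·█·█·██·
6) ██·█·█·██··
7) █·█·█·██··█
8) ·█·█·██··██
9) █·█·██··██·

6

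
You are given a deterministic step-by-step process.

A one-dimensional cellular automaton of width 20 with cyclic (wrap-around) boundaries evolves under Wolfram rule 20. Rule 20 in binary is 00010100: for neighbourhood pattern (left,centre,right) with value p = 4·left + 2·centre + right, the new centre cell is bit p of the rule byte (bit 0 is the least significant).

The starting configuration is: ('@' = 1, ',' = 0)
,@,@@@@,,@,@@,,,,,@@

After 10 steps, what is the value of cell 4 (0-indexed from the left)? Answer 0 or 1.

step 0: ,@,@@@@,,@,@@,,,,,@@
step 1: ,@,,,,,@,@,,,@,,,,,,
step 2: ,@@,,,,@,@@,,@@,,,,,
step 3: ,,,@,,,@,,,@,,,@,,,,
step 4: ,,,@@,,@@,,@@,,@@,,,
step 5: ,,,,,@,,,@,,,@,,,@,,
step 6: ,,,,,@@,,@@,,@@,,@@,
step 7: ,,,,,,,@,,,@,,,@,,,@
step 8: @,,,,,,@@,,@@,,@@,,@
step 9: ,@,,,,,,,@,,,@,,,@,,
step 10: ,@@,,,,,,@@,,@@,,@@,

0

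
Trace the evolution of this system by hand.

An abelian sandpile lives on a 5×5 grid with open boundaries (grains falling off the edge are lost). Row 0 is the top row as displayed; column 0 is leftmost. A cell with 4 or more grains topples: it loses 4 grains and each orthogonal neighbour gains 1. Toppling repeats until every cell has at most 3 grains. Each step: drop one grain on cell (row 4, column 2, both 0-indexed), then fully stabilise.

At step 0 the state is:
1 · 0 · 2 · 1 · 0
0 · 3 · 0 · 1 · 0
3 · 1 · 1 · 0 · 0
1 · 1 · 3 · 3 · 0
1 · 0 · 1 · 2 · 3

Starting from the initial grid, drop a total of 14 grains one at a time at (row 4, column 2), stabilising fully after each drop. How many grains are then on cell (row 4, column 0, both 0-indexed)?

0) 1 · 0 · 2 · 1 · 0
0 · 3 · 0 · 1 · 0
3 · 1 · 1 · 0 · 0
1 · 1 · 3 · 3 · 0
1 · 0 · 1 · 2 · 3
1) 1 · 0 · 2 · 1 · 0
0 · 3 · 0 · 1 · 0
3 · 1 · 1 · 0 · 0
1 · 1 · 3 · 3 · 0
1 · 0 · 2 · 2 · 3
2) 1 · 0 · 2 · 1 · 0
0 · 3 · 0 · 1 · 0
3 · 1 · 1 · 0 · 0
1 · 1 · 3 · 3 · 0
1 · 0 · 3 · 2 · 3
3) 1 · 0 · 2 · 1 · 0
0 · 3 · 0 · 1 · 0
3 · 1 · 2 · 1 · 0
1 · 2 · 1 · 1 · 2
1 · 1 · 2 · 1 · 0
4) 1 · 0 · 2 · 1 · 0
0 · 3 · 0 · 1 · 0
3 · 1 · 2 · 1 · 0
1 · 2 · 1 · 1 · 2
1 · 1 · 3 · 1 · 0
5) 1 · 0 · 2 · 1 · 0
0 · 3 · 0 · 1 · 0
3 · 1 · 2 · 1 · 0
1 · 2 · 2 · 1 · 2
1 · 2 · 0 · 2 · 0
6) 1 · 0 · 2 · 1 · 0
0 · 3 · 0 · 1 · 0
3 · 1 · 2 · 1 · 0
1 · 2 · 2 · 1 · 2
1 · 2 · 1 · 2 · 0
7) 1 · 0 · 2 · 1 · 0
0 · 3 · 0 · 1 · 0
3 · 1 · 2 · 1 · 0
1 · 2 · 2 · 1 · 2
1 · 2 · 2 · 2 · 0
8) 1 · 0 · 2 · 1 · 0
0 · 3 · 0 · 1 · 0
3 · 1 · 2 · 1 · 0
1 · 2 · 2 · 1 · 2
1 · 2 · 3 · 2 · 0
9) 1 · 0 · 2 · 1 · 0
0 · 3 · 0 · 1 · 0
3 · 1 · 2 · 1 · 0
1 · 2 · 3 · 1 · 2
1 · 3 · 0 · 3 · 0
10) 1 · 0 · 2 · 1 · 0
0 · 3 · 0 · 1 · 0
3 · 1 · 2 · 1 · 0
1 · 2 · 3 · 1 · 2
1 · 3 · 1 · 3 · 0
11) 1 · 0 · 2 · 1 · 0
0 · 3 · 0 · 1 · 0
3 · 1 · 2 · 1 · 0
1 · 2 · 3 · 1 · 2
1 · 3 · 2 · 3 · 0
12) 1 · 0 · 2 · 1 · 0
0 · 3 · 0 · 1 · 0
3 · 1 · 2 · 1 · 0
1 · 2 · 3 · 1 · 2
1 · 3 · 3 · 3 · 0
13) 1 · 0 · 2 · 1 · 0
0 · 3 · 0 · 1 · 0
3 · 2 · 3 · 1 · 0
2 · 0 · 1 · 3 · 2
2 · 1 · 3 · 0 · 1
14) 1 · 0 · 2 · 1 · 0
0 · 3 · 0 · 1 · 0
3 · 2 · 3 · 1 · 0
2 · 0 · 2 · 3 · 2
2 · 2 · 0 · 1 · 1

2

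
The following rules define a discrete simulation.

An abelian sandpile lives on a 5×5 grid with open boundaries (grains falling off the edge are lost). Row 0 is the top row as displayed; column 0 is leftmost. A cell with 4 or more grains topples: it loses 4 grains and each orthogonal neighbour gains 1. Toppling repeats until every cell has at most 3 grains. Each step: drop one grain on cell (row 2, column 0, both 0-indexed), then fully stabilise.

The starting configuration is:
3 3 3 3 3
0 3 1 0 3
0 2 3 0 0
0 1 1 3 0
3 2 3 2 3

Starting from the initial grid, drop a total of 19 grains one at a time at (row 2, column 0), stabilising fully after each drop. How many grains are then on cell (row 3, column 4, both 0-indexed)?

t=0: 3 3 3 3 3
0 3 1 0 3
0 2 3 0 0
0 1 1 3 0
3 2 3 2 3
t=1: 3 3 3 3 3
0 3 1 0 3
1 2 3 0 0
0 1 1 3 0
3 2 3 2 3
t=2: 3 3 3 3 3
0 3 1 0 3
2 2 3 0 0
0 1 1 3 0
3 2 3 2 3
t=3: 3 3 3 3 3
0 3 1 0 3
3 2 3 0 0
0 1 1 3 0
3 2 3 2 3
t=4: 3 3 3 3 3
1 3 1 0 3
0 3 3 0 0
1 1 1 3 0
3 2 3 2 3
t=5: 3 3 3 3 3
1 3 1 0 3
1 3 3 0 0
1 1 1 3 0
3 2 3 2 3
t=6: 3 3 3 3 3
1 3 1 0 3
2 3 3 0 0
1 1 1 3 0
3 2 3 2 3
t=7: 3 3 3 3 3
1 3 1 0 3
3 3 3 0 0
1 1 1 3 0
3 2 3 2 3
t=8: 1 2 2 1 1
0 3 0 3 0
2 2 1 1 1
2 2 2 3 0
3 2 3 2 3
t=9: 1 2 2 1 1
0 3 0 3 0
3 2 1 1 1
2 2 2 3 0
3 2 3 2 3
t=10: 1 2 2 1 1
1 3 0 3 0
0 3 1 1 1
3 2 2 3 0
3 2 3 2 3
t=11: 1 2 2 1 1
1 3 0 3 0
1 3 1 1 1
3 2 2 3 0
3 2 3 2 3
t=12: 1 2 2 1 1
1 3 0 3 0
2 3 1 1 1
3 2 2 3 0
3 2 3 2 3
t=13: 1 2 2 1 1
1 3 0 3 0
3 3 1 1 1
3 2 2 3 0
3 2 3 2 3
t=14: 1 3 2 1 1
3 0 1 3 0
2 2 3 2 1
2 2 1 1 2
1 1 2 1 0
t=15: 1 3 2 1 1
3 0 1 3 0
3 2 3 2 1
2 2 1 1 2
1 1 2 1 0
t=16: 2 3 2 1 1
0 1 1 3 0
1 3 3 2 1
3 2 1 1 2
1 1 2 1 0
t=17: 2 3 2 1 1
0 1 1 3 0
2 3 3 2 1
3 2 1 1 2
1 1 2 1 0
t=18: 2 3 2 1 1
0 1 1 3 0
3 3 3 2 1
3 2 1 1 2
1 1 2 1 0
t=19: 2 3 2 1 1
1 2 2 3 0
2 2 0 3 1
1 0 3 1 2
2 2 2 1 0

2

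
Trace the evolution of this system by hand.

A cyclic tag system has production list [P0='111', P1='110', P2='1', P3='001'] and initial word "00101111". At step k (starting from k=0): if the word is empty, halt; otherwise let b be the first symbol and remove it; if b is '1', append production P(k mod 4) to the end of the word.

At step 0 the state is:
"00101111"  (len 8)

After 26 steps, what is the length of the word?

gen 0: "00101111"  (len 8)
gen 1: "0101111"  (len 7)
gen 2: "101111"  (len 6)
gen 3: "011111"  (len 6)
gen 4: "11111"  (len 5)
gen 5: "1111111"  (len 7)
gen 6: "111111110"  (len 9)
gen 7: "111111101"  (len 9)
gen 8: "11111101001"  (len 11)
gen 9: "1111101001111"  (len 13)
gen 10: "111101001111110"  (len 15)
gen 11: "111010011111101"  (len 15)
gen 12: "11010011111101001"  (len 17)
gen 13: "1010011111101001111"  (len 19)
gen 14: "010011111101001111110"  (len 21)
gen 15: "10011111101001111110"  (len 20)
gen 16: "0011111101001111110001"  (len 22)
gen 17: "011111101001111110001"  (len 21)
gen 18: "11111101001111110001"  (len 20)
gen 19: "11111010011111100011"  (len 20)
gen 20: "1111010011111100011001"  (len 22)
gen 21: "111010011111100011001111"  (len 24)
gen 22: "11010011111100011001111110"  (len 26)
gen 23: "10100111111000110011111101"  (len 26)
gen 24: "0100111111000110011111101001"  (len 28)
gen 25: "100111111000110011111101001"  (len 27)
gen 26: "00111111000110011111101001110"  (len 29)

29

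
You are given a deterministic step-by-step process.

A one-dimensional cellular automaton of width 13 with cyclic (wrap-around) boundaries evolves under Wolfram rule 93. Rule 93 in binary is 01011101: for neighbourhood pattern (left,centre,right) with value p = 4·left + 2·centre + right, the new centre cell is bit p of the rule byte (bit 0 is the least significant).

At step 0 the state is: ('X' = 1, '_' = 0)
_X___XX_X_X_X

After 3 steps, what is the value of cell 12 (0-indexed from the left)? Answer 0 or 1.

0) _X___XX_X_X_X
1) _XXX_XX_X_X_X
2) _X_X_XX_X_X_X
3) _X_X_XX_X_X_X

1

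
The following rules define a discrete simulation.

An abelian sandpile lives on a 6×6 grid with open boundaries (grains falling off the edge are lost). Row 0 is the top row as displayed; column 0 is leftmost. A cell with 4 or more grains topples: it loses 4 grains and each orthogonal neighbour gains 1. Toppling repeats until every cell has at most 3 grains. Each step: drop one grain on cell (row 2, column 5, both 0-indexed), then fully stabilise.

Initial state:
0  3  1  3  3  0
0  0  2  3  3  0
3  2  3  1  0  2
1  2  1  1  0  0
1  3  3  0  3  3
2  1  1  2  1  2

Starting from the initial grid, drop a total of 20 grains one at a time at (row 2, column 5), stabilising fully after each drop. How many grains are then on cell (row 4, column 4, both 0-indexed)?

[0] 0  3  1  3  3  0
0  0  2  3  3  0
3  2  3  1  0  2
1  2  1  1  0  0
1  3  3  0  3  3
2  1  1  2  1  2
[1] 0  3  1  3  3  0
0  0  2  3  3  0
3  2  3  1  0  3
1  2  1  1  0  0
1  3  3  0  3  3
2  1  1  2  1  2
[2] 0  3  1  3  3  0
0  0  2  3  3  1
3  2  3  1  1  0
1  2  1  1  0  1
1  3  3  0  3  3
2  1  1  2  1  2
[3] 0  3  1  3  3  0
0  0  2  3  3  1
3  2  3  1  1  1
1  2  1  1  0  1
1  3  3  0  3  3
2  1  1  2  1  2
[4] 0  3  1  3  3  0
0  0  2  3  3  1
3  2  3  1  1  2
1  2  1  1  0  1
1  3  3  0  3  3
2  1  1  2  1  2
[5] 0  3  1  3  3  0
0  0  2  3  3  1
3  2  3  1  1  3
1  2  1  1  0  1
1  3  3  0  3  3
2  1  1  2  1  2
[6] 0  3  1  3  3  0
0  0  2  3  3  2
3  2  3  1  2  0
1  2  1  1  0  2
1  3  3  0  3  3
2  1  1  2  1  2
[7] 0  3  1  3  3  0
0  0  2  3  3  2
3  2  3  1  2  1
1  2  1  1  0  2
1  3  3  0  3  3
2  1  1  2  1  2
[8] 0  3  1  3  3  0
0  0  2  3  3  2
3  2  3  1  2  2
1  2  1  1  0  2
1  3  3  0  3  3
2  1  1  2  1  2
[9] 0  3  1  3  3  0
0  0  2  3  3  2
3  2  3  1  2  3
1  2  1  1  0  2
1  3  3  0  3  3
2  1  1  2  1  2
[10] 0  3  1  3  3  0
0  0  2  3  3  3
3  2  3  1  3  0
1  2  1  1  0  3
1  3  3  0  3  3
2  1  1  2  1  2
[11] 0  3  1  3  3  0
0  0  2  3  3  3
3  2  3  1  3  1
1  2  1  1  0  3
1  3  3  0  3  3
2  1  1  2  1  2
[12] 0  3  1  3  3  0
0  0  2  3  3  3
3  2  3  1  3  2
1  2  1  1  0  3
1  3  3  0  3  3
2  1  1  2  1  2
[13] 0  3  1  3  3  0
0  0  2  3  3  3
3  2  3  1  3  3
1  2  1  1  0  3
1  3  3  0  3  3
2  1  1  2  1  2
[14] 0  3  2  1  1  2
0  0  3  1  3  1
3  2  3  3  1  3
1  2  1  1  3  1
1  3  3  1  0  1
2  1  1  2  2  3
[15] 0  3  2  1  1  2
0  0  3  1  3  2
3  2  3  3  2  0
1  2  1  1  3  2
1  3  3  1  0  1
2  1  1  2  2  3
[16] 0  3  2  1  1  2
0  0  3  1  3  2
3  2  3  3  2  1
1  2  1  1  3  2
1  3  3  1  0  1
2  1  1  2  2  3
[17] 0  3  2  1  1  2
0  0  3  1  3  2
3  2  3  3  2  2
1  2  1  1  3  2
1  3  3  1  0  1
2  1  1  2  2  3
[18] 0  3  2  1  1  2
0  0  3  1  3  2
3  2  3  3  2  3
1  2  1  1  3  2
1  3  3  1  0  1
2  1  1  2  2  3
[19] 0  3  2  1  1  2
0  0  3  1  3  3
3  2  3  3  3  0
1  2  1  1  3  3
1  3  3  1  0  1
2  1  1  2  2  3
[20] 0  3  2  1  1  2
0  0  3  1  3  3
3  2  3  3  3  1
1  2  1  1  3  3
1  3  3  1  0  1
2  1  1  2  2  3

0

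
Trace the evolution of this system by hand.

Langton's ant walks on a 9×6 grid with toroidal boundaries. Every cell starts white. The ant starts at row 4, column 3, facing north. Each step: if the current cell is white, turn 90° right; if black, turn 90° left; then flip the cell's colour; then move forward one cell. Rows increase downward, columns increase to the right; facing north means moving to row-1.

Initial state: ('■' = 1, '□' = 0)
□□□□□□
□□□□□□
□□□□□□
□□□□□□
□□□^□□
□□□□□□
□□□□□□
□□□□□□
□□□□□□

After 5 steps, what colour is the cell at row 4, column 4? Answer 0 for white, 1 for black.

1

k=0  □□□□□□
□□□□□□
□□□□□□
□□□□□□
□□□^□□
□□□□□□
□□□□□□
□□□□□□
□□□□□□
k=1  □□□□□□
□□□□□□
□□□□□□
□□□□□□
□□□■>□
□□□□□□
□□□□□□
□□□□□□
□□□□□□
k=2  □□□□□□
□□□□□□
□□□□□□
□□□□□□
□□□■■□
□□□□v□
□□□□□□
□□□□□□
□□□□□□
k=3  □□□□□□
□□□□□□
□□□□□□
□□□□□□
□□□■■□
□□□<■□
□□□□□□
□□□□□□
□□□□□□
k=4  □□□□□□
□□□□□□
□□□□□□
□□□□□□
□□□^■□
□□□■■□
□□□□□□
□□□□□□
□□□□□□
k=5  □□□□□□
□□□□□□
□□□□□□
□□□□□□
□□<□■□
□□□■■□
□□□□□□
□□□□□□
□□□□□□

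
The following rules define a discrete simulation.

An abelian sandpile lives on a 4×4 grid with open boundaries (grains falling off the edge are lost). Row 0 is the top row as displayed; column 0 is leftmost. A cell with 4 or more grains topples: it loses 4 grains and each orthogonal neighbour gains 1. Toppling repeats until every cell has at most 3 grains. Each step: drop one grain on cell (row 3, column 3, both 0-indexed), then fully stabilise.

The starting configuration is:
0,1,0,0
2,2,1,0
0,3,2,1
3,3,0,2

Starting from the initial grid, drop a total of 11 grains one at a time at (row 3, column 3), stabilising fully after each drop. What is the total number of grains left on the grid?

24

[0] 0,1,0,0
2,2,1,0
0,3,2,1
3,3,0,2
[1] 0,1,0,0
2,2,1,0
0,3,2,1
3,3,0,3
[2] 0,1,0,0
2,2,1,0
0,3,2,2
3,3,1,0
[3] 0,1,0,0
2,2,1,0
0,3,2,2
3,3,1,1
[4] 0,1,0,0
2,2,1,0
0,3,2,2
3,3,1,2
[5] 0,1,0,0
2,2,1,0
0,3,2,2
3,3,1,3
[6] 0,1,0,0
2,2,1,0
0,3,2,3
3,3,2,0
[7] 0,1,0,0
2,2,1,0
0,3,2,3
3,3,2,1
[8] 0,1,0,0
2,2,1,0
0,3,2,3
3,3,2,2
[9] 0,1,0,0
2,2,1,0
0,3,2,3
3,3,2,3
[10] 0,1,0,0
2,2,1,1
0,3,3,0
3,3,3,1
[11] 0,1,0,0
2,2,1,1
0,3,3,0
3,3,3,2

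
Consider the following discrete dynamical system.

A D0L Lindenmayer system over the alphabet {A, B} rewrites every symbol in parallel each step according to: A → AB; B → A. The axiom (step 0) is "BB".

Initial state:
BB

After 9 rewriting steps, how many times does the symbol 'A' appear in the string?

68

[0] BB
[1] AA
[2] ABAB
[3] ABAABA
[4] ABAABABAAB
[5] ABAABABAABAABABA
[6] ABAABABAABAABABAABABAABAAB
[7] ABAABABAABAABABAABABAABAABABAABAABABAABABA
[8] ABAABABAABAABABAABABAABAABABAABAABABAABABAABAABABAABABAABAABABAABAAB
[9] ABAABABAABAABABAABABAABAABABAABAABABAABABAABAABABAABABAABAABABAABAABABAABABAABAABABAABAABABAABABAABAABABAABABA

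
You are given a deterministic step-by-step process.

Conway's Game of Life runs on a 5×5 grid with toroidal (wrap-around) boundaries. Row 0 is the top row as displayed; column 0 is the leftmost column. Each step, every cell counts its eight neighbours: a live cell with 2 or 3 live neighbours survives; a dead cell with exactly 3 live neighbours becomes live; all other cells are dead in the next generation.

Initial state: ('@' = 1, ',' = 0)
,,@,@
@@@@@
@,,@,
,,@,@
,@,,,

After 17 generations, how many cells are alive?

0) ,,@,@
@@@@@
@,,@,
,,@,@
,@,,,
1) ,,,,@
,,,,,
,,,,,
@@@@@
@@@,,
2) @@,,,
,,,,,
@@@@@
,,,@@
,,,,,
3) ,,,,,
,,,@,
@@@,,
,@,,,
@,,,@
4) ,,,,@
,@@,,
@@@,,
,,@,@
@,,,,
5) @@,,,
,,@@,
@,,,,
,,@@@
@,,@@
6) @@,,,
@,@,@
,@,,,
,@@,,
,,,,,
7) @@,,@
,,@,@
,,,@,
,@@,,
@,@,,
8) ,,@,@
,@@,@
,@,@,
,@@@,
,,@@@
9) ,,,,@
,@,,@
,,,,@
@@,,,
@,,,@
10) ,,,@@
,,,@@
,@,,@
,@,,,
,@,,@
11) ,,@,,
,,@,,
,,@@@
,@@,,
,,@@@
12) ,@@,,
,@@,,
,,,,,
@@,,,
,,,,,
13) ,@@,,
,@@,,
@,@,,
,,,,,
@,@,,
14) @,,@,
@,,@,
,,@,,
,,,,,
,,@,,
15) ,@@@,
,@@@,
,,,,,
,,,,,
,,,,,
16) ,@,@,
,@,@,
,,@,,
,,,,,
,,@,,
17) ,@,@,
,@,@,
,,@,,
,,,,,
,,@,,

6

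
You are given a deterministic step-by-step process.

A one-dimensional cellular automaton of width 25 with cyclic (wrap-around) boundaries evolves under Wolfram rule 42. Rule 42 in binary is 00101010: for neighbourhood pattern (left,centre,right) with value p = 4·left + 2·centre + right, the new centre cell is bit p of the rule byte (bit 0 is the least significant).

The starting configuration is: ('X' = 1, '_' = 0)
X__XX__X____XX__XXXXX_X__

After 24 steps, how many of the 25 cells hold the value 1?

9

t=0: X__XX__X____XX__XXXXX_X__
t=1: __XX__X____XX__XX____X__X
t=2: _XX__X____XX__XX____X__X_
t=3: XX__X____XX__XX____X__X__
t=4: X__X____XX__XX____X__X__X
t=5: __X____XX__XX____X__X__XX
t=6: _X____XX__XX____X__X__XX_
t=7: X____XX__XX____X__X__XX__
t=8: ____XX__XX____X__X__XX__X
t=9: ___XX__XX____X__X__XX__X_
t=10: __XX__XX____X__X__XX__X__
t=11: _XX__XX____X__X__XX__X___
t=12: XX__XX____X__X__XX__X____
t=13: X__XX____X__X__XX__X____X
t=14: __XX____X__X__XX__X____XX
t=15: _XX____X__X__XX__X____XX_
t=16: XX____X__X__XX__X____XX__
t=17: X____X__X__XX__X____XX__X
t=18: ____X__X__XX__X____XX__XX
t=19: ___X__X__XX__X____XX__XX_
t=20: __X__X__XX__X____XX__XX__
t=21: _X__X__XX__X____XX__XX___
t=22: X__X__XX__X____XX__XX____
t=23: __X__XX__X____XX__XX____X
t=24: _X__XX__X____XX__XX____X_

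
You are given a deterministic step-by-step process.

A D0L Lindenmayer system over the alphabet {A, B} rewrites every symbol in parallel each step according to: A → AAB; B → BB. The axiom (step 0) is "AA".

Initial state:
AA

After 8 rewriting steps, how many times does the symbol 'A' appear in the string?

step 0: AA
step 1: AABAAB
step 2: AABAABBBAABAABBB
step 3: AABAABBBAABAABBBBBBBAABAABBBAABAABBBBBBB
step 4: AABAABBBAABAABBBBBBBAABAABBBAABAABBBBBBBBBBBBBBBAABAABBBAABAABBBBBBBAABAABBBAABAABBBBBBBBBBBBBBB
step 5: AABAABBBAABAABBBBBBBAABAABBBAABAABBBBBBBBBBBBBBBAABAABBBAA…BBAABAABBBBBBBAABAABBBAABAABBBBBBBBBBBBBBBBBBBBBBBBBBBBBBB  (len 224)
step 6: AABAABBBAABAABBBBBBBAABAABBBAABAABBBBBBBBBBBBBBBAABAABBBAA…BBBBBBBBBBBBBBBBBBBBBBBBBBBBBBBBBBBBBBBBBBBBBBBBBBBBBBBBBB  (len 512)
step 7: AABAABBBAABAABBBBBBBAABAABBBAABAABBBBBBBBBBBBBBBAABAABBBAA…BBBBBBBBBBBBBBBBBBBBBBBBBBBBBBBBBBBBBBBBBBBBBBBBBBBBBBBBBB  (len 1152)
step 8: AABAABBBAABAABBBBBBBAABAABBBAABAABBBBBBBBBBBBBBBAABAABBBAA…BBBBBBBBBBBBBBBBBBBBBBBBBBBBBBBBBBBBBBBBBBBBBBBBBBBBBBBBBB  (len 2560)

512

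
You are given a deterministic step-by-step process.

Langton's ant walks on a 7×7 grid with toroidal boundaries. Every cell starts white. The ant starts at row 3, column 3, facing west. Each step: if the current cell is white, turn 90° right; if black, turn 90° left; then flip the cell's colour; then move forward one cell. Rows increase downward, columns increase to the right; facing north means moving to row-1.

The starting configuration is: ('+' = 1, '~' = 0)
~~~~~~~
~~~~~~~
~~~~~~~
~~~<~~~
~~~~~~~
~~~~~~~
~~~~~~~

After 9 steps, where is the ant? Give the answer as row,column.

4,3

gen 0: ~~~~~~~
~~~~~~~
~~~~~~~
~~~<~~~
~~~~~~~
~~~~~~~
~~~~~~~
gen 1: ~~~~~~~
~~~~~~~
~~~^~~~
~~~+~~~
~~~~~~~
~~~~~~~
~~~~~~~
gen 2: ~~~~~~~
~~~~~~~
~~~+>~~
~~~+~~~
~~~~~~~
~~~~~~~
~~~~~~~
gen 3: ~~~~~~~
~~~~~~~
~~~++~~
~~~+v~~
~~~~~~~
~~~~~~~
~~~~~~~
gen 4: ~~~~~~~
~~~~~~~
~~~++~~
~~~<+~~
~~~~~~~
~~~~~~~
~~~~~~~
gen 5: ~~~~~~~
~~~~~~~
~~~++~~
~~~~+~~
~~~v~~~
~~~~~~~
~~~~~~~
gen 6: ~~~~~~~
~~~~~~~
~~~++~~
~~~~+~~
~~<+~~~
~~~~~~~
~~~~~~~
gen 7: ~~~~~~~
~~~~~~~
~~~++~~
~~^~+~~
~~++~~~
~~~~~~~
~~~~~~~
gen 8: ~~~~~~~
~~~~~~~
~~~++~~
~~+>+~~
~~++~~~
~~~~~~~
~~~~~~~
gen 9: ~~~~~~~
~~~~~~~
~~~++~~
~~+++~~
~~+v~~~
~~~~~~~
~~~~~~~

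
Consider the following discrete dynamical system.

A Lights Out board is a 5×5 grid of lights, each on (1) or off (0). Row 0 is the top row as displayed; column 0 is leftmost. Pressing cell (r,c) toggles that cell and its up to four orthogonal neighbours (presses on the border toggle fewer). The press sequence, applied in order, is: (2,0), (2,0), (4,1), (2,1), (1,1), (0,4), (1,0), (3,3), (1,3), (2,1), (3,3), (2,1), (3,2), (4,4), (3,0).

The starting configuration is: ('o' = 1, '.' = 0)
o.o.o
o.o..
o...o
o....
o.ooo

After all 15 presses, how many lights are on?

t=0: o.o.o
o.o..
o...o
o....
o.ooo
t=1: o.o.o
..o..
.o..o
.....
o.ooo
t=2: o.o.o
o.o..
o...o
o....
o.ooo
t=3: o.o.o
o.o..
o...o
oo...
.o.oo
t=4: o.o.o
ooo..
.oo.o
o....
.o.oo
t=5: ooo.o
.....
..o.o
o....
.o.oo
t=6: oooo.
....o
..o.o
o....
.o.oo
t=7: .ooo.
oo..o
o.o.o
o....
.o.oo
t=8: .ooo.
oo..o
o.ooo
o.ooo
.o..o
t=9: .oo..
oooo.
o.o.o
o.ooo
.o..o
t=10: .oo..
o.oo.
.o..o
ooooo
.o..o
t=11: .oo..
o.oo.
.o.oo
oo...
.o.oo
t=12: .oo..
oooo.
o.ooo
o....
.o.oo
t=13: .oo..
oooo.
o..oo
oooo.
.oooo
t=14: .oo..
oooo.
o..oo
ooooo
.oo..
t=15: .oo..
oooo.
...oo
..ooo
ooo..

14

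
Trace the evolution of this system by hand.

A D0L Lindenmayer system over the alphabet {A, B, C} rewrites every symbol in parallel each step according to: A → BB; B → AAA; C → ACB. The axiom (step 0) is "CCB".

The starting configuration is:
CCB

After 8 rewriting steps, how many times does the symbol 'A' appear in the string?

2072

t=0: CCB
t=1: ACBACBAAA
t=2: BBACBAAABBACBAAABBBBBB
t=3: AAAAAABBACBAAABBBBBBAAAAAABBACBAAABBBBBBAAAAAAAAAAAAAAAAAA
t=4: BBBBBBBBBBBBAAAAAABBACBAAABBBBBBAAAAAAAAAAAAAAAAAABBBBBBBB…BBBBAAAAAAAAAAAAAAAAAABBBBBBBBBBBBBBBBBBBBBBBBBBBBBBBBBBBB  (len 136)
t=5: AAAAAAAAAAAAAAAAAAAAAAAAAAAAAAAAAAAABBBBBBBBBBBBAAAAAABBAC…AAAAAAAAAAAAAAAAAAAAAAAAAAAAAAAAAAAAAAAAAAAAAAAAAAAAAAAAAA  (len 352)
t=6: BBBBBBBBBBBBBBBBBBBBBBBBBBBBBBBBBBBBBBBBBBBBBBBBBBBBBBBBBB…BBBBBBBBBBBBBBBBBBBBBBBBBBBBBBBBBBBBBBBBBBBBBBBBBBBBBBBBBB  (len 820)
t=7: AAAAAAAAAAAAAAAAAAAAAAAAAAAAAAAAAAAAAAAAAAAAAAAAAAAAAAAAAA…AAAAAAAAAAAAAAAAAAAAAAAAAAAAAAAAAAAAAAAAAAAAAAAAAAAAAAAAAA  (len 2116)
t=8: BBBBBBBBBBBBBBBBBBBBBBBBBBBBBBBBBBBBBBBBBBBBBBBBBBBBBBBBBB…BBBBBBBBBBBBBBBBBBBBBBBBBBBBBBBBBBBBBBBBBBBBBBBBBBBBBBBBBB  (len 4924)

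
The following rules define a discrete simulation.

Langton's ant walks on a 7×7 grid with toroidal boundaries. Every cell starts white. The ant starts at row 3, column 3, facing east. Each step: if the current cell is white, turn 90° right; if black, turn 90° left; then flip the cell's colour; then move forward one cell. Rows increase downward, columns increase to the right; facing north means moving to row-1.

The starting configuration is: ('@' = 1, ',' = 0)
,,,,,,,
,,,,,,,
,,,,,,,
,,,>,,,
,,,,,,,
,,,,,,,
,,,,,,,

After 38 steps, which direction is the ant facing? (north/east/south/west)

step 0: ,,,,,,,
,,,,,,,
,,,,,,,
,,,>,,,
,,,,,,,
,,,,,,,
,,,,,,,
step 1: ,,,,,,,
,,,,,,,
,,,,,,,
,,,@,,,
,,,v,,,
,,,,,,,
,,,,,,,
step 2: ,,,,,,,
,,,,,,,
,,,,,,,
,,,@,,,
,,<@,,,
,,,,,,,
,,,,,,,
step 3: ,,,,,,,
,,,,,,,
,,,,,,,
,,^@,,,
,,@@,,,
,,,,,,,
,,,,,,,
step 4: ,,,,,,,
,,,,,,,
,,,,,,,
,,@>,,,
,,@@,,,
,,,,,,,
,,,,,,,
step 5: ,,,,,,,
,,,,,,,
,,,^,,,
,,@,,,,
,,@@,,,
,,,,,,,
,,,,,,,
step 6: ,,,,,,,
,,,,,,,
,,,@>,,
,,@,,,,
,,@@,,,
,,,,,,,
,,,,,,,
step 7: ,,,,,,,
,,,,,,,
,,,@@,,
,,@,v,,
,,@@,,,
,,,,,,,
,,,,,,,
step 8: ,,,,,,,
,,,,,,,
,,,@@,,
,,@<@,,
,,@@,,,
,,,,,,,
,,,,,,,
step 9: ,,,,,,,
,,,,,,,
,,,^@,,
,,@@@,,
,,@@,,,
,,,,,,,
,,,,,,,
step 10: ,,,,,,,
,,,,,,,
,,<,@,,
,,@@@,,
,,@@,,,
,,,,,,,
,,,,,,,
step 11: ,,,,,,,
,,^,,,,
,,@,@,,
,,@@@,,
,,@@,,,
,,,,,,,
,,,,,,,
step 12: ,,,,,,,
,,@>,,,
,,@,@,,
,,@@@,,
,,@@,,,
,,,,,,,
,,,,,,,
step 13: ,,,,,,,
,,@@,,,
,,@v@,,
,,@@@,,
,,@@,,,
,,,,,,,
,,,,,,,
step 14: ,,,,,,,
,,@@,,,
,,<@@,,
,,@@@,,
,,@@,,,
,,,,,,,
,,,,,,,
step 15: ,,,,,,,
,,@@,,,
,,,@@,,
,,v@@,,
,,@@,,,
,,,,,,,
,,,,,,,
step 16: ,,,,,,,
,,@@,,,
,,,@@,,
,,,>@,,
,,@@,,,
,,,,,,,
,,,,,,,
step 17: ,,,,,,,
,,@@,,,
,,,^@,,
,,,,@,,
,,@@,,,
,,,,,,,
,,,,,,,
step 18: ,,,,,,,
,,@@,,,
,,<,@,,
,,,,@,,
,,@@,,,
,,,,,,,
,,,,,,,
step 19: ,,,,,,,
,,^@,,,
,,@,@,,
,,,,@,,
,,@@,,,
,,,,,,,
,,,,,,,
step 20: ,,,,,,,
,<,@,,,
,,@,@,,
,,,,@,,
,,@@,,,
,,,,,,,
,,,,,,,
step 21: ,^,,,,,
,@,@,,,
,,@,@,,
,,,,@,,
,,@@,,,
,,,,,,,
,,,,,,,
step 22: ,@>,,,,
,@,@,,,
,,@,@,,
,,,,@,,
,,@@,,,
,,,,,,,
,,,,,,,
step 23: ,@@,,,,
,@v@,,,
,,@,@,,
,,,,@,,
,,@@,,,
,,,,,,,
,,,,,,,
step 24: ,@@,,,,
,<@@,,,
,,@,@,,
,,,,@,,
,,@@,,,
,,,,,,,
,,,,,,,
step 25: ,@@,,,,
,,@@,,,
,v@,@,,
,,,,@,,
,,@@,,,
,,,,,,,
,,,,,,,
step 26: ,@@,,,,
,,@@,,,
<@@,@,,
,,,,@,,
,,@@,,,
,,,,,,,
,,,,,,,
step 27: ,@@,,,,
^,@@,,,
@@@,@,,
,,,,@,,
,,@@,,,
,,,,,,,
,,,,,,,
step 28: ,@@,,,,
@>@@,,,
@@@,@,,
,,,,@,,
,,@@,,,
,,,,,,,
,,,,,,,
step 29: ,@@,,,,
@@@@,,,
@v@,@,,
,,,,@,,
,,@@,,,
,,,,,,,
,,,,,,,
step 30: ,@@,,,,
@@@@,,,
@,>,@,,
,,,,@,,
,,@@,,,
,,,,,,,
,,,,,,,
step 31: ,@@,,,,
@@^@,,,
@,,,@,,
,,,,@,,
,,@@,,,
,,,,,,,
,,,,,,,
step 32: ,@@,,,,
@<,@,,,
@,,,@,,
,,,,@,,
,,@@,,,
,,,,,,,
,,,,,,,
step 33: ,@@,,,,
@,,@,,,
@v,,@,,
,,,,@,,
,,@@,,,
,,,,,,,
,,,,,,,
step 34: ,@@,,,,
@,,@,,,
<@,,@,,
,,,,@,,
,,@@,,,
,,,,,,,
,,,,,,,
step 35: ,@@,,,,
@,,@,,,
,@,,@,,
v,,,@,,
,,@@,,,
,,,,,,,
,,,,,,,
step 36: ,@@,,,,
@,,@,,,
,@,,@,,
@,,,@,<
,,@@,,,
,,,,,,,
,,,,,,,
step 37: ,@@,,,,
@,,@,,,
,@,,@,^
@,,,@,@
,,@@,,,
,,,,,,,
,,,,,,,
step 38: ,@@,,,,
@,,@,,,
>@,,@,@
@,,,@,@
,,@@,,,
,,,,,,,
,,,,,,,

east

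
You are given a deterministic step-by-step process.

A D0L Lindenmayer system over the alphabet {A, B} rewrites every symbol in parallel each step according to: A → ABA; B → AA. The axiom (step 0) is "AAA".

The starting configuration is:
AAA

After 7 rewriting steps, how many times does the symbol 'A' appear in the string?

0) AAA
1) ABAABAABA
2) ABAAAABAABAAAABAABAAAABA
3) ABAAAABAABAABAABAAAABAABAAAABAABAABAABAAAABAABAAAABAABAABAABAAAABA
4) ABAAAABAABAABAABAAAABAABAAAABAABAAAABAABAAAABAABAABAABAAAA…AAAABAABAABAABAAAABAABAAAABAABAAAABAABAAAABAABAABAABAAAABA  (len 180)
5) ABAAAABAABAABAABAAAABAABAAAABAABAAAABAABAAAABAABAABAABAAAA…AAAABAABAABAABAAAABAABAAAABAABAAAABAABAAAABAABAABAABAAAABA  (len 492)
6) ABAAAABAABAABAABAAAABAABAAAABAABAAAABAABAAAABAABAABAABAAAA…AAAABAABAABAABAAAABAABAAAABAABAAAABAABAAAABAABAABAABAAAABA  (len 1344)
7) ABAAAABAABAABAABAAAABAABAAAABAABAAAABAABAAAABAABAABAABAAAA…AAAABAABAABAABAAAABAABAAAABAABAAAABAABAAAABAABAABAABAAAABA  (len 3672)

2688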